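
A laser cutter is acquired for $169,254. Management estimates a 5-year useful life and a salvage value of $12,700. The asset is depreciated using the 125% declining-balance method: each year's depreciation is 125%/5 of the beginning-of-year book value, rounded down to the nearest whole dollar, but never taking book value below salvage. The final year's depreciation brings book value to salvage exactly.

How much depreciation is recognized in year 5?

$40,854

Depreciable base = $169,254 − $12,700 = $156,554.
Year 1: ⌊$169,254 × 125%/5⌋ = $42,313. Book value $126,941.
Year 2: ⌊$126,941 × 125%/5⌋ = $31,735. Book value $95,206.
Year 3: ⌊$95,206 × 125%/5⌋ = $23,801. Book value $71,405.
Year 4: ⌊$71,405 × 125%/5⌋ = $17,851. Book value $53,554.
Year 5 (final): $53,554 − $12,700 = $40,854. Book value $12,700.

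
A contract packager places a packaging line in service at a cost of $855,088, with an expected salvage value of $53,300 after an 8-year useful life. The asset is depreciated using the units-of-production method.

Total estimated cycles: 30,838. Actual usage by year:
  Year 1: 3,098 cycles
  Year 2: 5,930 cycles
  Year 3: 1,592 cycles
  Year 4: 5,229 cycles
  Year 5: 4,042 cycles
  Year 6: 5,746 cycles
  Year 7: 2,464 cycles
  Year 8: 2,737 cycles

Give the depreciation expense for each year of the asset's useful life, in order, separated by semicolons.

$80,548; $154,180; $41,392; $135,954; $105,092; $149,396; $64,064; $71,162

Depreciable base = $855,088 − $53,300 = $801,788.
Rate = $801,788 / 30,838 cycles = $26 per cycle.
Year 1: 3,098 × $26 = $80,548. Book value $774,540.
Year 2: 5,930 × $26 = $154,180. Book value $620,360.
Year 3: 1,592 × $26 = $41,392. Book value $578,968.
Year 4: 5,229 × $26 = $135,954. Book value $443,014.
Year 5: 4,042 × $26 = $105,092. Book value $337,922.
Year 6: 5,746 × $26 = $149,396. Book value $188,526.
Year 7: 2,464 × $26 = $64,064. Book value $124,462.
Year 8: 2,737 × $26 = $71,162. Book value $53,300.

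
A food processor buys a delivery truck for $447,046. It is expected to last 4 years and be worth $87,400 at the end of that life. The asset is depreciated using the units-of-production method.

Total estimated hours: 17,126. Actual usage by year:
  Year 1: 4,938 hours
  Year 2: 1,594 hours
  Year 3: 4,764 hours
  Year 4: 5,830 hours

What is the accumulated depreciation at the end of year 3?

Depreciable base = $447,046 − $87,400 = $359,646.
Rate = $359,646 / 17,126 hours = $21 per hour.
Year 1: 4,938 × $21 = $103,698. Book value $343,348.
Year 2: 1,594 × $21 = $33,474. Book value $309,874.
Year 3: 4,764 × $21 = $100,044. Book value $209,830.
Accumulated through year 3 = $447,046 − $209,830 = $237,216.

$237,216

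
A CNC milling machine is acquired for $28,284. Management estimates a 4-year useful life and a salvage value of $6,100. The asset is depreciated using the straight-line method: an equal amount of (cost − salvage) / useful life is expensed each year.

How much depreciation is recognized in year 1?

Depreciable base = $28,284 − $6,100 = $22,184.
Annual expense = $22,184 / 4 = $5,546.

$5,546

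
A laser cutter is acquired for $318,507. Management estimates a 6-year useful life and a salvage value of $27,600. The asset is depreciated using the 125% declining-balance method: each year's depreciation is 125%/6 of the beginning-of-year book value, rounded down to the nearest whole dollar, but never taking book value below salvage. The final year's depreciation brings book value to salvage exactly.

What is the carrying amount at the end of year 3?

$158,034

Depreciable base = $318,507 − $27,600 = $290,907.
Year 1: ⌊$318,507 × 125%/6⌋ = $66,355. Book value $252,152.
Year 2: ⌊$252,152 × 125%/6⌋ = $52,531. Book value $199,621.
Year 3: ⌊$199,621 × 125%/6⌋ = $41,587. Book value $158,034.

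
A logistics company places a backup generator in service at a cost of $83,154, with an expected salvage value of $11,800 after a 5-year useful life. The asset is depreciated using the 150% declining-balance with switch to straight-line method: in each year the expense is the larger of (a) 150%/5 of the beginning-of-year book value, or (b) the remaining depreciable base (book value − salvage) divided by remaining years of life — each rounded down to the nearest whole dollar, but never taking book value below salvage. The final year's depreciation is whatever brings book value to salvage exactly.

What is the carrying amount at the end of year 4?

$19,967

Depreciable base = $83,154 − $11,800 = $71,354.
Year 1: DB = ⌊$83,154 × 150%/5⌋ = $24,946; SL = ⌊$71,354/5⌋ = $14,270 → take DB $24,946. Book value $58,208.
Year 2: DB = ⌊$58,208 × 150%/5⌋ = $17,462; SL = ⌊$46,408/4⌋ = $11,602 → take DB $17,462. Book value $40,746.
Year 3: DB = ⌊$40,746 × 150%/5⌋ = $12,223; SL = ⌊$28,946/3⌋ = $9,648 → take DB $12,223. Book value $28,523.
Year 4: DB = ⌊$28,523 × 150%/5⌋ = $8,556; SL = ⌊$16,723/2⌋ = $8,361 → take DB $8,556. Book value $19,967.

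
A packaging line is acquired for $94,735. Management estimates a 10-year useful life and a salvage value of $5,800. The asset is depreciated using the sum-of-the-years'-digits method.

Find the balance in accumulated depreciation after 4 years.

Depreciable base = $94,735 − $5,800 = $88,935.
Sum of the years' digits = 10+9+8+7+6+5+4+3+2+1 = 55.
Year 1: $88,935 × 10/55 = $16,170. Book value $78,565.
Year 2: $88,935 × 9/55 = $14,553. Book value $64,012.
Year 3: $88,935 × 8/55 = $12,936. Book value $51,076.
Year 4: $88,935 × 7/55 = $11,319. Book value $39,757.
Accumulated through year 4 = $94,735 − $39,757 = $54,978.

$54,978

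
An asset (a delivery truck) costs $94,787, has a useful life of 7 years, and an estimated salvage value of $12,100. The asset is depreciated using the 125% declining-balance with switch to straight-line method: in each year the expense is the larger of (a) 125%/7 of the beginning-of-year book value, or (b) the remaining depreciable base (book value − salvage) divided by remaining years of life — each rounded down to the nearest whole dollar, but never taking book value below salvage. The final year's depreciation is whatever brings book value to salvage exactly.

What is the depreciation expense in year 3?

Depreciable base = $94,787 − $12,100 = $82,687.
Year 1: DB = ⌊$94,787 × 125%/7⌋ = $16,926; SL = ⌊$82,687/7⌋ = $11,812 → take DB $16,926. Book value $77,861.
Year 2: DB = ⌊$77,861 × 125%/7⌋ = $13,903; SL = ⌊$65,761/6⌋ = $10,960 → take DB $13,903. Book value $63,958.
Year 3: DB = ⌊$63,958 × 125%/7⌋ = $11,421; SL = ⌊$51,858/5⌋ = $10,371 → take DB $11,421. Book value $52,537.

$11,421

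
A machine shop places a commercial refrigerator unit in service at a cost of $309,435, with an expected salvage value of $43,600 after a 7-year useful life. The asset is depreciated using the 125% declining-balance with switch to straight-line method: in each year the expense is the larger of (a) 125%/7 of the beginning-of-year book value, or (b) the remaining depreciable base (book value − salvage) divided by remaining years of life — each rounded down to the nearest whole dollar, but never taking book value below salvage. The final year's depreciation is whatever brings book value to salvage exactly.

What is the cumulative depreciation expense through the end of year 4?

Depreciable base = $309,435 − $43,600 = $265,835.
Year 1: DB = ⌊$309,435 × 125%/7⌋ = $55,256; SL = ⌊$265,835/7⌋ = $37,976 → take DB $55,256. Book value $254,179.
Year 2: DB = ⌊$254,179 × 125%/7⌋ = $45,389; SL = ⌊$210,579/6⌋ = $35,096 → take DB $45,389. Book value $208,790.
Year 3: DB = ⌊$208,790 × 125%/7⌋ = $37,283; SL = ⌊$165,190/5⌋ = $33,038 → take DB $37,283. Book value $171,507.
Year 4: DB = ⌊$171,507 × 125%/7⌋ = $30,626; SL = ⌊$127,907/4⌋ = $31,976 → take SL $31,976. Book value $139,531.
Accumulated through year 4 = $309,435 − $139,531 = $169,904.

$169,904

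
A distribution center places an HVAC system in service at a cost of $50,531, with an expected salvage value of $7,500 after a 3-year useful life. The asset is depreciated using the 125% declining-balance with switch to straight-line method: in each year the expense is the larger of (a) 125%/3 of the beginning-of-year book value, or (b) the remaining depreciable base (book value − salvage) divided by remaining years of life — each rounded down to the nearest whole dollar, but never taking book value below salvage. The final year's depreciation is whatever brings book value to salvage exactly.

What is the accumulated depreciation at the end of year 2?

Depreciable base = $50,531 − $7,500 = $43,031.
Year 1: DB = ⌊$50,531 × 125%/3⌋ = $21,054; SL = ⌊$43,031/3⌋ = $14,343 → take DB $21,054. Book value $29,477.
Year 2: DB = ⌊$29,477 × 125%/3⌋ = $12,282; SL = ⌊$21,977/2⌋ = $10,988 → take DB $12,282. Book value $17,195.
Accumulated through year 2 = $50,531 − $17,195 = $33,336.

$33,336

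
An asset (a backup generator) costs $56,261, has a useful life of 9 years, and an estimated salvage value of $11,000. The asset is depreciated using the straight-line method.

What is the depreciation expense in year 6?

Depreciable base = $56,261 − $11,000 = $45,261.
Annual expense = $45,261 / 9 = $5,029.

$5,029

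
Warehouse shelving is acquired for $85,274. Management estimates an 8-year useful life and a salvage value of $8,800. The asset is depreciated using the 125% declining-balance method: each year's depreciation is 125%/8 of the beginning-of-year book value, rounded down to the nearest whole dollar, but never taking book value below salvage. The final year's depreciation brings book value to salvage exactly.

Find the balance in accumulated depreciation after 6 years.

Depreciable base = $85,274 − $8,800 = $76,474.
Year 1: ⌊$85,274 × 125%/8⌋ = $13,324. Book value $71,950.
Year 2: ⌊$71,950 × 125%/8⌋ = $11,242. Book value $60,708.
Year 3: ⌊$60,708 × 125%/8⌋ = $9,485. Book value $51,223.
Year 4: ⌊$51,223 × 125%/8⌋ = $8,003. Book value $43,220.
Year 5: ⌊$43,220 × 125%/8⌋ = $6,753. Book value $36,467.
Year 6: ⌊$36,467 × 125%/8⌋ = $5,697. Book value $30,770.
Accumulated through year 6 = $85,274 − $30,770 = $54,504.

$54,504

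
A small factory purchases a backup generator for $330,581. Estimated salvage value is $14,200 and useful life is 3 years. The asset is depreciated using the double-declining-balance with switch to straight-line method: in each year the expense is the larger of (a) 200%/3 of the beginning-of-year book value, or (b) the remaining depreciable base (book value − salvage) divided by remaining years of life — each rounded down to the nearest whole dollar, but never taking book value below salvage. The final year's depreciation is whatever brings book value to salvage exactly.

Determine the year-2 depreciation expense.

$73,462

Depreciable base = $330,581 − $14,200 = $316,381.
Year 1: DB = ⌊$330,581 × 200%/3⌋ = $220,387; SL = ⌊$316,381/3⌋ = $105,460 → take DB $220,387. Book value $110,194.
Year 2: DB = ⌊$110,194 × 200%/3⌋ = $73,462; SL = ⌊$95,994/2⌋ = $47,997 → take DB $73,462. Book value $36,732.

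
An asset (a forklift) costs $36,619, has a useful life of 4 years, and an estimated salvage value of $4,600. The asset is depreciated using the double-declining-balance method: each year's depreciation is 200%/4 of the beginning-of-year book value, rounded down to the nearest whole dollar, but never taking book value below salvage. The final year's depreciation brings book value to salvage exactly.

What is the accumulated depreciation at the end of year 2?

$27,464

Depreciable base = $36,619 − $4,600 = $32,019.
Year 1: ⌊$36,619 × 200%/4⌋ = $18,309. Book value $18,310.
Year 2: ⌊$18,310 × 200%/4⌋ = $9,155. Book value $9,155.
Accumulated through year 2 = $36,619 − $9,155 = $27,464.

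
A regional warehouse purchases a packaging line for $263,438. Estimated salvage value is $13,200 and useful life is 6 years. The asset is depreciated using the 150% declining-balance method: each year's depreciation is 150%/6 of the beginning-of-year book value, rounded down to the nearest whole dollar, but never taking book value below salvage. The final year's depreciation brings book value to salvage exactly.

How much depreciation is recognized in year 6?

$49,317

Depreciable base = $263,438 − $13,200 = $250,238.
Year 1: ⌊$263,438 × 150%/6⌋ = $65,859. Book value $197,579.
Year 2: ⌊$197,579 × 150%/6⌋ = $49,394. Book value $148,185.
Year 3: ⌊$148,185 × 150%/6⌋ = $37,046. Book value $111,139.
Year 4: ⌊$111,139 × 150%/6⌋ = $27,784. Book value $83,355.
Year 5: ⌊$83,355 × 150%/6⌋ = $20,838. Book value $62,517.
Year 6 (final): $62,517 − $13,200 = $49,317. Book value $13,200.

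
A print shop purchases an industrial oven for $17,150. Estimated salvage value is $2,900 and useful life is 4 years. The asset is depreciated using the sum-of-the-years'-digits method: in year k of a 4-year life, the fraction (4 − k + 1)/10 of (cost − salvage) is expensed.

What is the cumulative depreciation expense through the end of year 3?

$12,825

Depreciable base = $17,150 − $2,900 = $14,250.
Sum of the years' digits = 4+3+2+1 = 10.
Year 1: $14,250 × 4/10 = $5,700. Book value $11,450.
Year 2: $14,250 × 3/10 = $4,275. Book value $7,175.
Year 3: $14,250 × 2/10 = $2,850. Book value $4,325.
Accumulated through year 3 = $17,150 − $4,325 = $12,825.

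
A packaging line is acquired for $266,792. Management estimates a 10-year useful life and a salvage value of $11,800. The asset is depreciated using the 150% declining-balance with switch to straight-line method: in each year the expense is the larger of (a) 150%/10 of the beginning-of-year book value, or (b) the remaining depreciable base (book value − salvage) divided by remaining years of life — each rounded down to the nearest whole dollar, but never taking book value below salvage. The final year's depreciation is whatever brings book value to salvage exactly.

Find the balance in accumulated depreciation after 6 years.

Depreciable base = $266,792 − $11,800 = $254,992.
Year 1: DB = ⌊$266,792 × 150%/10⌋ = $40,018; SL = ⌊$254,992/10⌋ = $25,499 → take DB $40,018. Book value $226,774.
Year 2: DB = ⌊$226,774 × 150%/10⌋ = $34,016; SL = ⌊$214,974/9⌋ = $23,886 → take DB $34,016. Book value $192,758.
Year 3: DB = ⌊$192,758 × 150%/10⌋ = $28,913; SL = ⌊$180,958/8⌋ = $22,619 → take DB $28,913. Book value $163,845.
Year 4: DB = ⌊$163,845 × 150%/10⌋ = $24,576; SL = ⌊$152,045/7⌋ = $21,720 → take DB $24,576. Book value $139,269.
Year 5: DB = ⌊$139,269 × 150%/10⌋ = $20,890; SL = ⌊$127,469/6⌋ = $21,244 → take SL $21,244. Book value $118,025.
Year 6: DB = ⌊$118,025 × 150%/10⌋ = $17,703; SL = ⌊$106,225/5⌋ = $21,245 → take SL $21,245. Book value $96,780.
Accumulated through year 6 = $266,792 − $96,780 = $170,012.

$170,012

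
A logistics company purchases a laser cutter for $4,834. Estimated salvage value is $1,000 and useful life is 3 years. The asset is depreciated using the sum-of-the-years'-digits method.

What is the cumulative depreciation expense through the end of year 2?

$3,195

Depreciable base = $4,834 − $1,000 = $3,834.
Sum of the years' digits = 3+2+1 = 6.
Year 1: $3,834 × 3/6 = $1,917. Book value $2,917.
Year 2: $3,834 × 2/6 = $1,278. Book value $1,639.
Accumulated through year 2 = $4,834 − $1,639 = $3,195.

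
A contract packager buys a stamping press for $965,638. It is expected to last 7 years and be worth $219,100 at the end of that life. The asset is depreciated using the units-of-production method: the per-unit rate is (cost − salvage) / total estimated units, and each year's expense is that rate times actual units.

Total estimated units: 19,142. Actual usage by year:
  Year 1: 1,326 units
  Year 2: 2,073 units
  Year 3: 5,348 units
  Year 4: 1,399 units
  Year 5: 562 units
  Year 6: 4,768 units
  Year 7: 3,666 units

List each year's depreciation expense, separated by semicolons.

Depreciable base = $965,638 − $219,100 = $746,538.
Rate = $746,538 / 19,142 units = $39 per unit.
Year 1: 1,326 × $39 = $51,714. Book value $913,924.
Year 2: 2,073 × $39 = $80,847. Book value $833,077.
Year 3: 5,348 × $39 = $208,572. Book value $624,505.
Year 4: 1,399 × $39 = $54,561. Book value $569,944.
Year 5: 562 × $39 = $21,918. Book value $548,026.
Year 6: 4,768 × $39 = $185,952. Book value $362,074.
Year 7: 3,666 × $39 = $142,974. Book value $219,100.

$51,714; $80,847; $208,572; $54,561; $21,918; $185,952; $142,974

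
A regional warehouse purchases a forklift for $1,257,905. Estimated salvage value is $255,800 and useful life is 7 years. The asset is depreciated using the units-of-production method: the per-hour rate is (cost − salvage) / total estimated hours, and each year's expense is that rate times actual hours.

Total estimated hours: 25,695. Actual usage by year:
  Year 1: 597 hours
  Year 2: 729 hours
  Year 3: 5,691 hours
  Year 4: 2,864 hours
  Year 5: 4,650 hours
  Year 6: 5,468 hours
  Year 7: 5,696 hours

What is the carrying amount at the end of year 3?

$984,242

Depreciable base = $1,257,905 − $255,800 = $1,002,105.
Rate = $1,002,105 / 25,695 hours = $39 per hour.
Year 1: 597 × $39 = $23,283. Book value $1,234,622.
Year 2: 729 × $39 = $28,431. Book value $1,206,191.
Year 3: 5,691 × $39 = $221,949. Book value $984,242.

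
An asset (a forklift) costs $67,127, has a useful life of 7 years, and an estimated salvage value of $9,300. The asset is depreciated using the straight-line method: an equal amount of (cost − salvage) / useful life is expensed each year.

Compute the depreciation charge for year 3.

Depreciable base = $67,127 − $9,300 = $57,827.
Annual expense = $57,827 / 7 = $8,261.

$8,261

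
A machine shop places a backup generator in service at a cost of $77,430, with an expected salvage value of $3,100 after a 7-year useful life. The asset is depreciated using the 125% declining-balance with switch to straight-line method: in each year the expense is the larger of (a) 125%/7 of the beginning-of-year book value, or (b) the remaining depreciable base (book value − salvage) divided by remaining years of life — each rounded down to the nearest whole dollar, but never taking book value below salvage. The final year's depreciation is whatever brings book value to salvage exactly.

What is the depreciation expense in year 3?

Depreciable base = $77,430 − $3,100 = $74,330.
Year 1: DB = ⌊$77,430 × 125%/7⌋ = $13,826; SL = ⌊$74,330/7⌋ = $10,618 → take DB $13,826. Book value $63,604.
Year 2: DB = ⌊$63,604 × 125%/7⌋ = $11,357; SL = ⌊$60,504/6⌋ = $10,084 → take DB $11,357. Book value $52,247.
Year 3: DB = ⌊$52,247 × 125%/7⌋ = $9,329; SL = ⌊$49,147/5⌋ = $9,829 → take SL $9,829. Book value $42,418.

$9,829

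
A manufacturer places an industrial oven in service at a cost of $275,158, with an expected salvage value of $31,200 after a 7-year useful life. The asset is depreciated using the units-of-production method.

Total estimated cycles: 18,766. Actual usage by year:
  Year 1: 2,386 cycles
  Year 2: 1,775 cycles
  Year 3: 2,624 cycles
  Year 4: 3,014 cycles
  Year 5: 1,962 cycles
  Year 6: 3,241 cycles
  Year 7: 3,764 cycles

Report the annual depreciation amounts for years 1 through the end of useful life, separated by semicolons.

Depreciable base = $275,158 − $31,200 = $243,958.
Rate = $243,958 / 18,766 cycles = $13 per cycle.
Year 1: 2,386 × $13 = $31,018. Book value $244,140.
Year 2: 1,775 × $13 = $23,075. Book value $221,065.
Year 3: 2,624 × $13 = $34,112. Book value $186,953.
Year 4: 3,014 × $13 = $39,182. Book value $147,771.
Year 5: 1,962 × $13 = $25,506. Book value $122,265.
Year 6: 3,241 × $13 = $42,133. Book value $80,132.
Year 7: 3,764 × $13 = $48,932. Book value $31,200.

$31,018; $23,075; $34,112; $39,182; $25,506; $42,133; $48,932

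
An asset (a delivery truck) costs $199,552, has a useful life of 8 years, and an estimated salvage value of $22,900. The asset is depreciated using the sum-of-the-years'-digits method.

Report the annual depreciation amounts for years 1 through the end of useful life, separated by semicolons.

Depreciable base = $199,552 − $22,900 = $176,652.
Sum of the years' digits = 8+7+6+5+4+3+2+1 = 36.
Year 1: $176,652 × 8/36 = $39,256. Book value $160,296.
Year 2: $176,652 × 7/36 = $34,349. Book value $125,947.
Year 3: $176,652 × 6/36 = $29,442. Book value $96,505.
Year 4: $176,652 × 5/36 = $24,535. Book value $71,970.
Year 5: $176,652 × 4/36 = $19,628. Book value $52,342.
Year 6: $176,652 × 3/36 = $14,721. Book value $37,621.
Year 7: $176,652 × 2/36 = $9,814. Book value $27,807.
Year 8: $176,652 × 1/36 = $4,907. Book value $22,900.

$39,256; $34,349; $29,442; $24,535; $19,628; $14,721; $9,814; $4,907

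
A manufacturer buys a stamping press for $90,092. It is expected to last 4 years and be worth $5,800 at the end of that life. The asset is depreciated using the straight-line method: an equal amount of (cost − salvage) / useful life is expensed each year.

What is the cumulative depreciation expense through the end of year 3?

Depreciable base = $90,092 − $5,800 = $84,292.
Annual expense = $84,292 / 4 = $21,073.
End of year 1: book value $69,019.
End of year 2: book value $47,946.
End of year 3: book value $26,873.
Accumulated through year 3 = $90,092 − $26,873 = $63,219.

$63,219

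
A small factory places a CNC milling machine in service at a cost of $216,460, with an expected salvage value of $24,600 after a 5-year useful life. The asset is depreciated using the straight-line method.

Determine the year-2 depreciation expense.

$38,372

Depreciable base = $216,460 − $24,600 = $191,860.
Annual expense = $191,860 / 5 = $38,372.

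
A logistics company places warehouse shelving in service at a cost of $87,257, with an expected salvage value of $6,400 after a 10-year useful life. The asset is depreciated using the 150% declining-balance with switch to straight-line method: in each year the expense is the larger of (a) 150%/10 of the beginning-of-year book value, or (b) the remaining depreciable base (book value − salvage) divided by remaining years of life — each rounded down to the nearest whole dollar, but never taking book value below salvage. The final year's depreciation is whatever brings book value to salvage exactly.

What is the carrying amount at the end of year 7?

$25,792

Depreciable base = $87,257 − $6,400 = $80,857.
Year 1: DB = ⌊$87,257 × 150%/10⌋ = $13,088; SL = ⌊$80,857/10⌋ = $8,085 → take DB $13,088. Book value $74,169.
Year 2: DB = ⌊$74,169 × 150%/10⌋ = $11,125; SL = ⌊$67,769/9⌋ = $7,529 → take DB $11,125. Book value $63,044.
Year 3: DB = ⌊$63,044 × 150%/10⌋ = $9,456; SL = ⌊$56,644/8⌋ = $7,080 → take DB $9,456. Book value $53,588.
Year 4: DB = ⌊$53,588 × 150%/10⌋ = $8,038; SL = ⌊$47,188/7⌋ = $6,741 → take DB $8,038. Book value $45,550.
Year 5: DB = ⌊$45,550 × 150%/10⌋ = $6,832; SL = ⌊$39,150/6⌋ = $6,525 → take DB $6,832. Book value $38,718.
Year 6: DB = ⌊$38,718 × 150%/10⌋ = $5,807; SL = ⌊$32,318/5⌋ = $6,463 → take SL $6,463. Book value $32,255.
Year 7: DB = ⌊$32,255 × 150%/10⌋ = $4,838; SL = ⌊$25,855/4⌋ = $6,463 → take SL $6,463. Book value $25,792.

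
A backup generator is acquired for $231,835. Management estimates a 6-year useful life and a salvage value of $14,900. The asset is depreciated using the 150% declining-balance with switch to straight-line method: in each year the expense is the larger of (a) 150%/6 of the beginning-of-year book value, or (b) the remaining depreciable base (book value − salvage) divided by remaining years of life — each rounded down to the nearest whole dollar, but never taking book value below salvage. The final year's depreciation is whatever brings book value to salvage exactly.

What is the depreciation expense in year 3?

Depreciable base = $231,835 − $14,900 = $216,935.
Year 1: DB = ⌊$231,835 × 150%/6⌋ = $57,958; SL = ⌊$216,935/6⌋ = $36,155 → take DB $57,958. Book value $173,877.
Year 2: DB = ⌊$173,877 × 150%/6⌋ = $43,469; SL = ⌊$158,977/5⌋ = $31,795 → take DB $43,469. Book value $130,408.
Year 3: DB = ⌊$130,408 × 150%/6⌋ = $32,602; SL = ⌊$115,508/4⌋ = $28,877 → take DB $32,602. Book value $97,806.

$32,602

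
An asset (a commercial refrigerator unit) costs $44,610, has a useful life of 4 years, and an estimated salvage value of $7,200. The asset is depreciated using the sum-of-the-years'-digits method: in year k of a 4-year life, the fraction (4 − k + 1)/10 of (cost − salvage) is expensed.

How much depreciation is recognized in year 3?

$7,482

Depreciable base = $44,610 − $7,200 = $37,410.
Sum of the years' digits = 4+3+2+1 = 10.
Year 1: $37,410 × 4/10 = $14,964. Book value $29,646.
Year 2: $37,410 × 3/10 = $11,223. Book value $18,423.
Year 3: $37,410 × 2/10 = $7,482. Book value $10,941.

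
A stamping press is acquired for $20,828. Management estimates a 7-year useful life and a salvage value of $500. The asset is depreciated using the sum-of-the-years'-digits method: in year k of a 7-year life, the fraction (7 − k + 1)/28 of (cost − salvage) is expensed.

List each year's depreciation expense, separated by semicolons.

Depreciable base = $20,828 − $500 = $20,328.
Sum of the years' digits = 7+6+5+4+3+2+1 = 28.
Year 1: $20,328 × 7/28 = $5,082. Book value $15,746.
Year 2: $20,328 × 6/28 = $4,356. Book value $11,390.
Year 3: $20,328 × 5/28 = $3,630. Book value $7,760.
Year 4: $20,328 × 4/28 = $2,904. Book value $4,856.
Year 5: $20,328 × 3/28 = $2,178. Book value $2,678.
Year 6: $20,328 × 2/28 = $1,452. Book value $1,226.
Year 7: $20,328 × 1/28 = $726. Book value $500.

$5,082; $4,356; $3,630; $2,904; $2,178; $1,452; $726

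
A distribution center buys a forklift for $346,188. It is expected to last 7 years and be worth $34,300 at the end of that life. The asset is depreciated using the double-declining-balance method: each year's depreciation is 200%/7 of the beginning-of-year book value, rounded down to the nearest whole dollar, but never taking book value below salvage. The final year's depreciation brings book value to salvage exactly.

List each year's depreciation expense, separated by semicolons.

$98,910; $70,650; $50,465; $36,046; $25,747; $18,391; $11,679

Depreciable base = $346,188 − $34,300 = $311,888.
Year 1: ⌊$346,188 × 200%/7⌋ = $98,910. Book value $247,278.
Year 2: ⌊$247,278 × 200%/7⌋ = $70,650. Book value $176,628.
Year 3: ⌊$176,628 × 200%/7⌋ = $50,465. Book value $126,163.
Year 4: ⌊$126,163 × 200%/7⌋ = $36,046. Book value $90,117.
Year 5: ⌊$90,117 × 200%/7⌋ = $25,747. Book value $64,370.
Year 6: ⌊$64,370 × 200%/7⌋ = $18,391. Book value $45,979.
Year 7 (final): $45,979 − $34,300 = $11,679. Book value $34,300.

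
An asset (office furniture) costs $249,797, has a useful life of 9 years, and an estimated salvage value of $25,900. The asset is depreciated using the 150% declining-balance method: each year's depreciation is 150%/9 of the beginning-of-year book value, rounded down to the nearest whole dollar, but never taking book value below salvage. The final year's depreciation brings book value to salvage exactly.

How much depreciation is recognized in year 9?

$32,197

Depreciable base = $249,797 − $25,900 = $223,897.
Year 1: ⌊$249,797 × 150%/9⌋ = $41,632. Book value $208,165.
Year 2: ⌊$208,165 × 150%/9⌋ = $34,694. Book value $173,471.
Year 3: ⌊$173,471 × 150%/9⌋ = $28,911. Book value $144,560.
Year 4: ⌊$144,560 × 150%/9⌋ = $24,093. Book value $120,467.
Year 5: ⌊$120,467 × 150%/9⌋ = $20,077. Book value $100,390.
Year 6: ⌊$100,390 × 150%/9⌋ = $16,731. Book value $83,659.
Year 7: ⌊$83,659 × 150%/9⌋ = $13,943. Book value $69,716.
Year 8: ⌊$69,716 × 150%/9⌋ = $11,619. Book value $58,097.
Year 9 (final): $58,097 − $25,900 = $32,197. Book value $25,900.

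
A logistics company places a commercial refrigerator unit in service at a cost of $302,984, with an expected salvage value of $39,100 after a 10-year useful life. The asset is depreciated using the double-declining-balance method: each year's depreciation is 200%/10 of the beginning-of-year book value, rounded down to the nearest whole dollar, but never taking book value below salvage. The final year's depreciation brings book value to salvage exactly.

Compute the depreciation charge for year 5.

$24,820

Depreciable base = $302,984 − $39,100 = $263,884.
Year 1: ⌊$302,984 × 200%/10⌋ = $60,596. Book value $242,388.
Year 2: ⌊$242,388 × 200%/10⌋ = $48,477. Book value $193,911.
Year 3: ⌊$193,911 × 200%/10⌋ = $38,782. Book value $155,129.
Year 4: ⌊$155,129 × 200%/10⌋ = $31,025. Book value $124,104.
Year 5: ⌊$124,104 × 200%/10⌋ = $24,820. Book value $99,284.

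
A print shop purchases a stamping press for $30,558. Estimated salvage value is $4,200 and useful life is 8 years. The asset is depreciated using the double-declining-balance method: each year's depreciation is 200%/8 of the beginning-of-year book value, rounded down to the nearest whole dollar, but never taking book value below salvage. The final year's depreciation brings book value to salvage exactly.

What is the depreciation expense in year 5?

Depreciable base = $30,558 − $4,200 = $26,358.
Year 1: ⌊$30,558 × 200%/8⌋ = $7,639. Book value $22,919.
Year 2: ⌊$22,919 × 200%/8⌋ = $5,729. Book value $17,190.
Year 3: ⌊$17,190 × 200%/8⌋ = $4,297. Book value $12,893.
Year 4: ⌊$12,893 × 200%/8⌋ = $3,223. Book value $9,670.
Year 5: ⌊$9,670 × 200%/8⌋ = $2,417. Book value $7,253.

$2,417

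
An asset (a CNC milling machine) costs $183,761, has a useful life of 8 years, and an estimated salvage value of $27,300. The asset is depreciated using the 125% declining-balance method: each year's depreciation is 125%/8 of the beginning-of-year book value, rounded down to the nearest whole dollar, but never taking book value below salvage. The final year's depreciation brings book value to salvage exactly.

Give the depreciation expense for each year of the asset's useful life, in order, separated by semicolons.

$28,712; $24,226; $20,441; $17,247; $14,552; $12,278; $10,360; $28,645

Depreciable base = $183,761 − $27,300 = $156,461.
Year 1: ⌊$183,761 × 125%/8⌋ = $28,712. Book value $155,049.
Year 2: ⌊$155,049 × 125%/8⌋ = $24,226. Book value $130,823.
Year 3: ⌊$130,823 × 125%/8⌋ = $20,441. Book value $110,382.
Year 4: ⌊$110,382 × 125%/8⌋ = $17,247. Book value $93,135.
Year 5: ⌊$93,135 × 125%/8⌋ = $14,552. Book value $78,583.
Year 6: ⌊$78,583 × 125%/8⌋ = $12,278. Book value $66,305.
Year 7: ⌊$66,305 × 125%/8⌋ = $10,360. Book value $55,945.
Year 8 (final): $55,945 − $27,300 = $28,645. Book value $27,300.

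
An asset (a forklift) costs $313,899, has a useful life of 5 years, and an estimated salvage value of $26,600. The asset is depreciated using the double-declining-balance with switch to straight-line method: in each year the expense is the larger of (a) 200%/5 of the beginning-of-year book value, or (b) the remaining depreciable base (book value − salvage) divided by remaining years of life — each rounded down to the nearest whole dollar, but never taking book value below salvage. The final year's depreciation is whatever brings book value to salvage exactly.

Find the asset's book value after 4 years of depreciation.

Depreciable base = $313,899 − $26,600 = $287,299.
Year 1: DB = ⌊$313,899 × 200%/5⌋ = $125,559; SL = ⌊$287,299/5⌋ = $57,459 → take DB $125,559. Book value $188,340.
Year 2: DB = ⌊$188,340 × 200%/5⌋ = $75,336; SL = ⌊$161,740/4⌋ = $40,435 → take DB $75,336. Book value $113,004.
Year 3: DB = ⌊$113,004 × 200%/5⌋ = $45,201; SL = ⌊$86,404/3⌋ = $28,801 → take DB $45,201. Book value $67,803.
Year 4: DB = ⌊$67,803 × 200%/5⌋ = $27,121; SL = ⌊$41,203/2⌋ = $20,601 → take DB $27,121. Book value $40,682.

$40,682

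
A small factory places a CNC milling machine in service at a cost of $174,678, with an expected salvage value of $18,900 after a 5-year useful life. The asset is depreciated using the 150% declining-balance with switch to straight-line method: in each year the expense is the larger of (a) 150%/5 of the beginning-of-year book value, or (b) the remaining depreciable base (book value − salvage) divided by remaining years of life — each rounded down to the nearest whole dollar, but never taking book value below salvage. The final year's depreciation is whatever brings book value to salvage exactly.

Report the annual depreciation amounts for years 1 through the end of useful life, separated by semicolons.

Depreciable base = $174,678 − $18,900 = $155,778.
Year 1: DB = ⌊$174,678 × 150%/5⌋ = $52,403; SL = ⌊$155,778/5⌋ = $31,155 → take DB $52,403. Book value $122,275.
Year 2: DB = ⌊$122,275 × 150%/5⌋ = $36,682; SL = ⌊$103,375/4⌋ = $25,843 → take DB $36,682. Book value $85,593.
Year 3: DB = ⌊$85,593 × 150%/5⌋ = $25,677; SL = ⌊$66,693/3⌋ = $22,231 → take DB $25,677. Book value $59,916.
Year 4: DB = ⌊$59,916 × 150%/5⌋ = $17,974; SL = ⌊$41,016/2⌋ = $20,508 → take SL $20,508. Book value $39,408.
Year 5 (final): $39,408 − $18,900 = $20,508. Book value $18,900.

$52,403; $36,682; $25,677; $20,508; $20,508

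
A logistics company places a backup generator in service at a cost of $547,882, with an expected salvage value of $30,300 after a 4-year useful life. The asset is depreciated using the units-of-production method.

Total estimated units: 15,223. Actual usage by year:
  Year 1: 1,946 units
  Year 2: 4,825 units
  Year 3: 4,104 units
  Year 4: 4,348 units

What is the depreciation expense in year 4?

$147,832

Depreciable base = $547,882 − $30,300 = $517,582.
Rate = $517,582 / 15,223 units = $34 per unit.
Year 1: 1,946 × $34 = $66,164. Book value $481,718.
Year 2: 4,825 × $34 = $164,050. Book value $317,668.
Year 3: 4,104 × $34 = $139,536. Book value $178,132.
Year 4: 4,348 × $34 = $147,832. Book value $30,300.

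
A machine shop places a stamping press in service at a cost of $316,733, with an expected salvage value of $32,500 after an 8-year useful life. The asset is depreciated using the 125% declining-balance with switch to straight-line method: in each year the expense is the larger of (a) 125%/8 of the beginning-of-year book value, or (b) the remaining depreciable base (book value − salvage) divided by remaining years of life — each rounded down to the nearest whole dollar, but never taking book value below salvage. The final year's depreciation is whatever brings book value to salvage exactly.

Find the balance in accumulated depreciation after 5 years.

Depreciable base = $316,733 − $32,500 = $284,233.
Year 1: DB = ⌊$316,733 × 125%/8⌋ = $49,489; SL = ⌊$284,233/8⌋ = $35,529 → take DB $49,489. Book value $267,244.
Year 2: DB = ⌊$267,244 × 125%/8⌋ = $41,756; SL = ⌊$234,744/7⌋ = $33,534 → take DB $41,756. Book value $225,488.
Year 3: DB = ⌊$225,488 × 125%/8⌋ = $35,232; SL = ⌊$192,988/6⌋ = $32,164 → take DB $35,232. Book value $190,256.
Year 4: DB = ⌊$190,256 × 125%/8⌋ = $29,727; SL = ⌊$157,756/5⌋ = $31,551 → take SL $31,551. Book value $158,705.
Year 5: DB = ⌊$158,705 × 125%/8⌋ = $24,797; SL = ⌊$126,205/4⌋ = $31,551 → take SL $31,551. Book value $127,154.
Accumulated through year 5 = $316,733 − $127,154 = $189,579.

$189,579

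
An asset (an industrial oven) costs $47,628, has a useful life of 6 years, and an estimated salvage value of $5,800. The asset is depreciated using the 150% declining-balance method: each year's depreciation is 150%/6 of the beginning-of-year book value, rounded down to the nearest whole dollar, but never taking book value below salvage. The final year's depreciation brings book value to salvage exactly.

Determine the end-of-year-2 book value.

$26,791

Depreciable base = $47,628 − $5,800 = $41,828.
Year 1: ⌊$47,628 × 150%/6⌋ = $11,907. Book value $35,721.
Year 2: ⌊$35,721 × 150%/6⌋ = $8,930. Book value $26,791.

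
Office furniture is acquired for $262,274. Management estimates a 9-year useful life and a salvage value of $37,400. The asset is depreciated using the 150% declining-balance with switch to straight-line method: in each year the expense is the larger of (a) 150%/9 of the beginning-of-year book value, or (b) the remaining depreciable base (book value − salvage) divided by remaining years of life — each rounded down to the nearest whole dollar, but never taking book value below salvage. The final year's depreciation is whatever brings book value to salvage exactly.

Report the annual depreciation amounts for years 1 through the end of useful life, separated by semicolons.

$43,712; $36,427; $30,355; $25,296; $21,080; $17,567; $16,812; $16,812; $16,813

Depreciable base = $262,274 − $37,400 = $224,874.
Year 1: DB = ⌊$262,274 × 150%/9⌋ = $43,712; SL = ⌊$224,874/9⌋ = $24,986 → take DB $43,712. Book value $218,562.
Year 2: DB = ⌊$218,562 × 150%/9⌋ = $36,427; SL = ⌊$181,162/8⌋ = $22,645 → take DB $36,427. Book value $182,135.
Year 3: DB = ⌊$182,135 × 150%/9⌋ = $30,355; SL = ⌊$144,735/7⌋ = $20,676 → take DB $30,355. Book value $151,780.
Year 4: DB = ⌊$151,780 × 150%/9⌋ = $25,296; SL = ⌊$114,380/6⌋ = $19,063 → take DB $25,296. Book value $126,484.
Year 5: DB = ⌊$126,484 × 150%/9⌋ = $21,080; SL = ⌊$89,084/5⌋ = $17,816 → take DB $21,080. Book value $105,404.
Year 6: DB = ⌊$105,404 × 150%/9⌋ = $17,567; SL = ⌊$68,004/4⌋ = $17,001 → take DB $17,567. Book value $87,837.
Year 7: DB = ⌊$87,837 × 150%/9⌋ = $14,639; SL = ⌊$50,437/3⌋ = $16,812 → take SL $16,812. Book value $71,025.
Year 8: DB = ⌊$71,025 × 150%/9⌋ = $11,837; SL = ⌊$33,625/2⌋ = $16,812 → take SL $16,812. Book value $54,213.
Year 9 (final): $54,213 − $37,400 = $16,813. Book value $37,400.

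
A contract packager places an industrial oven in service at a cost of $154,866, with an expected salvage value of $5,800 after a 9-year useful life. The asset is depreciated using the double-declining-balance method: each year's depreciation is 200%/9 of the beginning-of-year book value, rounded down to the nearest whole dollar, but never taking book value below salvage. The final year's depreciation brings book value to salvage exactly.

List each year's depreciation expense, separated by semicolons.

Depreciable base = $154,866 − $5,800 = $149,066.
Year 1: ⌊$154,866 × 200%/9⌋ = $34,414. Book value $120,452.
Year 2: ⌊$120,452 × 200%/9⌋ = $26,767. Book value $93,685.
Year 3: ⌊$93,685 × 200%/9⌋ = $20,818. Book value $72,867.
Year 4: ⌊$72,867 × 200%/9⌋ = $16,192. Book value $56,675.
Year 5: ⌊$56,675 × 200%/9⌋ = $12,594. Book value $44,081.
Year 6: ⌊$44,081 × 200%/9⌋ = $9,795. Book value $34,286.
Year 7: ⌊$34,286 × 200%/9⌋ = $7,619. Book value $26,667.
Year 8: ⌊$26,667 × 200%/9⌋ = $5,926. Book value $20,741.
Year 9 (final): $20,741 − $5,800 = $14,941. Book value $5,800.

$34,414; $26,767; $20,818; $16,192; $12,594; $9,795; $7,619; $5,926; $14,941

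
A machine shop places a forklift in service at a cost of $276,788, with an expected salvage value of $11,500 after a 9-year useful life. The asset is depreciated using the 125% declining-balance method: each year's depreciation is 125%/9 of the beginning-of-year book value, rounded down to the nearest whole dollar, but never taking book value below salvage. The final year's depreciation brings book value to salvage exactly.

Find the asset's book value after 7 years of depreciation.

Depreciable base = $276,788 − $11,500 = $265,288.
Year 1: ⌊$276,788 × 125%/9⌋ = $38,442. Book value $238,346.
Year 2: ⌊$238,346 × 125%/9⌋ = $33,103. Book value $205,243.
Year 3: ⌊$205,243 × 125%/9⌋ = $28,505. Book value $176,738.
Year 4: ⌊$176,738 × 125%/9⌋ = $24,546. Book value $152,192.
Year 5: ⌊$152,192 × 125%/9⌋ = $21,137. Book value $131,055.
Year 6: ⌊$131,055 × 125%/9⌋ = $18,202. Book value $112,853.
Year 7: ⌊$112,853 × 125%/9⌋ = $15,674. Book value $97,179.

$97,179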